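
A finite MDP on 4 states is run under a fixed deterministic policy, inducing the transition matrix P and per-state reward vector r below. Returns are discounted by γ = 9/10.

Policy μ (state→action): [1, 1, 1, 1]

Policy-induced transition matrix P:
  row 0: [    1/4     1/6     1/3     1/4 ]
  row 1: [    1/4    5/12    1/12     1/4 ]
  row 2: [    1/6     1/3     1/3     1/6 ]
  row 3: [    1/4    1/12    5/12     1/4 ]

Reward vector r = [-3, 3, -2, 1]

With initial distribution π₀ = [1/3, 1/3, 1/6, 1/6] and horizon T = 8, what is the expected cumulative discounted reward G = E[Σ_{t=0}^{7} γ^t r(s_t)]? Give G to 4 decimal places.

t=0: π = [0.3333, 0.3333, 0.1667, 0.1667], E[r] = -0.1667, γ^t·E[r] = -0.166667, running G = -0.166667
t=1: π = [0.2361, 0.2639, 0.2639, 0.2361], E[r] = -0.2083, γ^t·E[r] = -0.187500, running G = -0.354167
t=2: π = [0.2280, 0.2569, 0.2870, 0.2280], E[r] = -0.2593, γ^t·E[r] = -0.210000, running G = -0.564167
t=3: π = [0.2261, 0.2597, 0.2881, 0.2261], E[r] = -0.2491, γ^t·E[r] = -0.181617, running G = -0.745784
t=4: π = [0.2260, 0.2608, 0.2872, 0.2260], E[r] = -0.2441, γ^t·E[r] = -0.160170, running G = -0.905954
t=5: π = [0.2261, 0.2609, 0.2870, 0.2261], E[r] = -0.2434, γ^t·E[r] = -0.143705, running G = -1.049659
t=6: π = [0.2261, 0.2609, 0.2869, 0.2261], E[r] = -0.2434, γ^t·E[r] = -0.129363, running G = -1.179021
t=7: π = [0.2261, 0.2609, 0.2870, 0.2261], E[r] = -0.2435, γ^t·E[r] = -0.116450, running G = -1.295472

G = -1.2955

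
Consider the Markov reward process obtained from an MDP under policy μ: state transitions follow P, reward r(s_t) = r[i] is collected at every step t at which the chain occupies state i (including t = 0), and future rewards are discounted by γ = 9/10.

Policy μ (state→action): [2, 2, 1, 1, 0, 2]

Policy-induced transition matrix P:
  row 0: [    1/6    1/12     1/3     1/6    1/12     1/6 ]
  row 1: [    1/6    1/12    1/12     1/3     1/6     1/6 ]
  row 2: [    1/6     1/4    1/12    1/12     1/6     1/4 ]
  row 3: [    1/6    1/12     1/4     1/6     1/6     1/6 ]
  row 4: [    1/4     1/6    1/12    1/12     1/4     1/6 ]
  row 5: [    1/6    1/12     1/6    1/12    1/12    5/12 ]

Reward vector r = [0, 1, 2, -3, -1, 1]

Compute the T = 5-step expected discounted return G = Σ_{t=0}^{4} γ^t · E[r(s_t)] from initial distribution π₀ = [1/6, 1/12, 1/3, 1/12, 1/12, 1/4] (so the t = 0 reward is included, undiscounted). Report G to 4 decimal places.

G = 1.1564

t=0: π = [0.1667, 0.0833, 0.3333, 0.0833, 0.0833, 0.2500], E[r] = 0.6667, γ^t·E[r] = 0.666667, running G = 0.666667
t=1: π = [0.1736, 0.1458, 0.1597, 0.1250, 0.1389, 0.2569], E[r] = 0.2083, γ^t·E[r] = 0.187500, running G = 0.854167
t=2: π = [0.1782, 0.1215, 0.1690, 0.1447, 0.1424, 0.2442], E[r] = 0.1273, γ^t·E[r] = 0.103125, running G = 0.957292
t=3: π = [0.1785, 0.1234, 0.1724, 0.1406, 0.1433, 0.2418], E[r] = 0.1447, γ^t·E[r] = 0.105469, running G = 1.062760
t=4: π = [0.1786, 0.1240, 0.1716, 0.1408, 0.1436, 0.2415], E[r] = 0.1427, γ^t·E[r] = 0.093625, running G = 1.156385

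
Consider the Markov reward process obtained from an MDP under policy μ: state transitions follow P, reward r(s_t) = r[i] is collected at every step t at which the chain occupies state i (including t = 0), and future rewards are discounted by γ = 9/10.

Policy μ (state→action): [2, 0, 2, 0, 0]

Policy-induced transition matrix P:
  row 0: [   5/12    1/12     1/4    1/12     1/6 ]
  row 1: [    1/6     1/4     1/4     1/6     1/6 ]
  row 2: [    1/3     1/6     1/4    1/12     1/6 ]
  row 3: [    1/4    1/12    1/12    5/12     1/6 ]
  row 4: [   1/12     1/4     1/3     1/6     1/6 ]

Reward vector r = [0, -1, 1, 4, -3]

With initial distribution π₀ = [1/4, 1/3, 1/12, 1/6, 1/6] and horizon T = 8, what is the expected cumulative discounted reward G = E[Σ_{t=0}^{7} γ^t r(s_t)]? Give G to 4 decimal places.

G = 1.1134

t=0: π = [0.2500, 0.3333, 0.0833, 0.1667, 0.1667], E[r] = -0.0833, γ^t·E[r] = -0.083333, running G = -0.083333
t=1: π = [0.2431, 0.1736, 0.2361, 0.1806, 0.1667], E[r] = 0.2847, γ^t·E[r] = 0.256250, running G = 0.172917
t=2: π = [0.2679, 0.1597, 0.2338, 0.1719, 0.1667], E[r] = 0.2616, γ^t·E[r] = 0.211875, running G = 0.384792
t=3: π = [0.2731, 0.1572, 0.2352, 0.1678, 0.1667], E[r] = 0.2493, γ^t·E[r] = 0.181758, running G = 0.566549
t=4: π = [0.2742, 0.1569, 0.2359, 0.1663, 0.1667], E[r] = 0.2441, γ^t·E[r] = 0.160128, running G = 0.726677
t=5: π = [0.2745, 0.1569, 0.2362, 0.1657, 0.1667], E[r] = 0.2421, γ^t·E[r] = 0.142978, running G = 0.869656
t=6: π = [0.2746, 0.1569, 0.2363, 0.1655, 0.1667], E[r] = 0.2415, γ^t·E[r] = 0.128332, running G = 0.997988
t=7: π = [0.2746, 0.1570, 0.2363, 0.1655, 0.1667], E[r] = 0.2413, γ^t·E[r] = 0.115396, running G = 1.113384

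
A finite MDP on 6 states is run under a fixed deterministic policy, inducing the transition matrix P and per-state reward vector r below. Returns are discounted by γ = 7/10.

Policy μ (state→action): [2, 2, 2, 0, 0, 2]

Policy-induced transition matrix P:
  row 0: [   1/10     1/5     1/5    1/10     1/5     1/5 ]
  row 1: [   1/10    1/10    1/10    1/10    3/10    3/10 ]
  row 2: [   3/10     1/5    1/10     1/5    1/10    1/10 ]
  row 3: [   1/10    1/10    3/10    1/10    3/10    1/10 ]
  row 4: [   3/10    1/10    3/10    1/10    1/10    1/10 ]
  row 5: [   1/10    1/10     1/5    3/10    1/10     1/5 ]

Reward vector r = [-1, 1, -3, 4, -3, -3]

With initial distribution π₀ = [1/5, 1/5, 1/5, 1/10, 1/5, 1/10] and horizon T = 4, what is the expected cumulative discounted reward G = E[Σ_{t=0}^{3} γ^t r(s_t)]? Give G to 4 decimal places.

G = -2.7309

t=0: π = [0.2000, 0.2000, 0.2000, 0.1000, 0.2000, 0.1000], E[r] = -1.1000, γ^t·E[r] = -1.100000, running G = -1.100000
t=1: π = [0.1800, 0.1400, 0.1900, 0.1400, 0.1800, 0.1700], E[r] = -1.1000, γ^t·E[r] = -0.770000, running G = -1.870000
t=2: π = [0.1740, 0.1370, 0.1990, 0.1530, 0.1740, 0.1630], E[r] = -1.0330, γ^t·E[r] = -0.506170, running G = -2.376170
t=3: π = [0.1746, 0.1373, 0.1991, 0.1525, 0.1754, 0.1611], E[r] = -1.0341, γ^t·E[r] = -0.354696, running G = -2.730866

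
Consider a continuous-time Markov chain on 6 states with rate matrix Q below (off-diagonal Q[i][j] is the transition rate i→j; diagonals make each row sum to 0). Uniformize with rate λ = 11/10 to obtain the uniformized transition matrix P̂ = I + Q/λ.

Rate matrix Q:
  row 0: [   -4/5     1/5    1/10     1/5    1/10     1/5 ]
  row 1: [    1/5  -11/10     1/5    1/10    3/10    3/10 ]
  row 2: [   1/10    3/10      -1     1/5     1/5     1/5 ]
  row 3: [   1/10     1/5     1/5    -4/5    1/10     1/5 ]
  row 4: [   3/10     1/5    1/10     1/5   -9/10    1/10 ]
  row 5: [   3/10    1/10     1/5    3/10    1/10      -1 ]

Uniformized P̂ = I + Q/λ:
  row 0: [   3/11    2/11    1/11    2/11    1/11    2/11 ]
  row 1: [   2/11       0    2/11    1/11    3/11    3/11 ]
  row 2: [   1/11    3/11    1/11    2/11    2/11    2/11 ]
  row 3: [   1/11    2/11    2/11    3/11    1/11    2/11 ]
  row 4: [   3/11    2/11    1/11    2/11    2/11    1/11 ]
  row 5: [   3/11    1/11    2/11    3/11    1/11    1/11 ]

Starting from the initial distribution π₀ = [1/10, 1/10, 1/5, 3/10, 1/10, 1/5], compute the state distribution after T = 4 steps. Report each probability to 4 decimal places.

t=0: π = [0.1000, 0.1000, 0.2000, 0.3000, 0.1000, 0.2000]
t=1: π = [0.1727, 0.1636, 0.1455, 0.2182, 0.1364, 0.1636]
t=2: π = [0.1917, 0.1504, 0.1405, 0.2017, 0.1463, 0.1694]
t=3: π = [0.1968, 0.1518, 0.1383, 0.2019, 0.1443, 0.1668]
t=4: π = [0.1971, 0.1516, 0.1382, 0.2015, 0.1442, 0.1673]

π = [0.1971, 0.1516, 0.1382, 0.2015, 0.1442, 0.1673]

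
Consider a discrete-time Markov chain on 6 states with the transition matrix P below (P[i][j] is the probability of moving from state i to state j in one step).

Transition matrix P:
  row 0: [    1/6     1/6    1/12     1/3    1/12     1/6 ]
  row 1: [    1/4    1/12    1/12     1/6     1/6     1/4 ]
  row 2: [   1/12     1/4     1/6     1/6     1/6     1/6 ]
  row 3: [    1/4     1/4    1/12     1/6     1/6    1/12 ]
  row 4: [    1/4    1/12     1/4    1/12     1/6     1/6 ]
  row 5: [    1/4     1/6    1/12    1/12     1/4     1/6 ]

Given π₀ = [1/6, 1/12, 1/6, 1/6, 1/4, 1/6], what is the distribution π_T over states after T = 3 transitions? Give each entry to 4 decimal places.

t=0: π = [0.1667, 0.0833, 0.1667, 0.1667, 0.2500, 0.1667]
t=1: π = [0.2083, 0.1667, 0.1389, 0.1597, 0.1667, 0.1597]
t=2: π = [0.2095, 0.1638, 0.1227, 0.1742, 0.1626, 0.1672]
t=3: π = [0.2121, 0.1642, 0.1207, 0.1741, 0.1631, 0.1658]

π = [0.2121, 0.1642, 0.1207, 0.1741, 0.1631, 0.1658]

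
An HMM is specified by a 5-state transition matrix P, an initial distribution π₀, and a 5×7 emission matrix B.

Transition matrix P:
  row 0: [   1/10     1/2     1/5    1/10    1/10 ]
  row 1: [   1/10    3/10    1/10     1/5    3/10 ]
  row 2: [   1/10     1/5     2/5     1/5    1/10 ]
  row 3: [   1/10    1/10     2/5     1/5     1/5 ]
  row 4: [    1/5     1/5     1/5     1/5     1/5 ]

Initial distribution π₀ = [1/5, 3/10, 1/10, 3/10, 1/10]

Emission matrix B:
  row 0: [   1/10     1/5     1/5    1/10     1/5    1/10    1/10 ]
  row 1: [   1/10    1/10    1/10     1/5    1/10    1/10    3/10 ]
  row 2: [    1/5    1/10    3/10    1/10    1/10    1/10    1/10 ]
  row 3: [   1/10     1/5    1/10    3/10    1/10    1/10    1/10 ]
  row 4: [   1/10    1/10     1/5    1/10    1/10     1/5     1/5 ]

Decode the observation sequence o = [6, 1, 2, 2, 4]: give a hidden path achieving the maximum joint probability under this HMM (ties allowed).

path = [1, 3, 2, 2, 2]

t=0: δ = [2.000e-02, 9.000e-02, 1.000e-02, 3.000e-02, 2.000e-02]  (obs o_0=6)
t=1: δ = [1.800e-03, 2.700e-03, 1.200e-03, 3.600e-03, 2.700e-03]  ψ = [1, 1, 3, 1, 1]  (obs o_1=1)
t=2: δ = [1.080e-04, 9.000e-05, 4.320e-04, 7.200e-05, 1.620e-04]  ψ = [4, 0, 3, 3, 1]  (obs o_2=2)
t=3: δ = [8.640e-06, 8.640e-06, 5.184e-05, 8.640e-06, 8.640e-06]  ψ = [2, 2, 2, 2, 2]  (obs o_3=2)
t=4: δ = [1.037e-06, 1.037e-06, 2.074e-06, 1.037e-06, 5.184e-07]  ψ = [2, 2, 2, 2, 2]  (obs o_4=4)
backtrack: best end state = 2; path = [1, 3, 2, 2, 2]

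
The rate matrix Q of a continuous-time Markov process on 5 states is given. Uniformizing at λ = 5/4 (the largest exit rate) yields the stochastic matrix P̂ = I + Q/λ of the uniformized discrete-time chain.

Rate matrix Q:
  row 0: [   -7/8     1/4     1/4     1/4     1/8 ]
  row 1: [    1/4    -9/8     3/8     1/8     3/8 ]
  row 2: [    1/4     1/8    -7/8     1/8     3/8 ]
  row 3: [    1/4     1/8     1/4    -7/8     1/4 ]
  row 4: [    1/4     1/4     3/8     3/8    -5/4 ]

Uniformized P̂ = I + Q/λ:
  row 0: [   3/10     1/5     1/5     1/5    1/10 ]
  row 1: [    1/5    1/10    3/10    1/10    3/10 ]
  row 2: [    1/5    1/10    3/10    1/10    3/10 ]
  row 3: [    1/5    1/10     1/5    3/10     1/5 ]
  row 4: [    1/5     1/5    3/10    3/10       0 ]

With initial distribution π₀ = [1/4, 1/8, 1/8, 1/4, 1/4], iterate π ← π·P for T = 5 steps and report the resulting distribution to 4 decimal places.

π = [0.2222, 0.1404, 0.2580, 0.1982, 0.1812]

t=0: π = [0.2500, 0.1250, 0.1250, 0.2500, 0.2500]
t=1: π = [0.2250, 0.1500, 0.2500, 0.2250, 0.1500]
t=2: π = [0.2225, 0.1375, 0.2550, 0.1975, 0.1875]
t=3: π = [0.2223, 0.1410, 0.2580, 0.1993, 0.1795]
t=4: π = [0.2222, 0.1402, 0.2579, 0.1980, 0.1818]
t=5: π = [0.2222, 0.1404, 0.2580, 0.1982, 0.1812]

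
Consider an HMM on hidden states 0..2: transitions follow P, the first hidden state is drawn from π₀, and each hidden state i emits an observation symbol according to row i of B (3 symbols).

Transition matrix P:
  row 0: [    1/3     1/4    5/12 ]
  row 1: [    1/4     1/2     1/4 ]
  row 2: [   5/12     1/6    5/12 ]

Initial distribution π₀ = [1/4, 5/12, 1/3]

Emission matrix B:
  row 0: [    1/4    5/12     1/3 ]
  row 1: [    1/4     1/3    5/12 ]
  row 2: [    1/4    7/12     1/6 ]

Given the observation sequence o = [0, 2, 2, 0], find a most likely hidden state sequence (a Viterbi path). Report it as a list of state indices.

t=0: δ = [6.250e-02, 1.042e-01, 8.333e-02]  (obs o_0=0)
t=1: δ = [1.157e-02, 2.170e-02, 5.787e-03]  ψ = [2, 1, 2]  (obs o_1=2)
t=2: δ = [1.808e-03, 4.521e-03, 9.042e-04]  ψ = [1, 1, 1]  (obs o_2=2)
t=3: δ = [2.826e-04, 5.651e-04, 2.826e-04]  ψ = [1, 1, 1]  (obs o_3=0)
backtrack: best end state = 1; path = [1, 1, 1, 1]

path = [1, 1, 1, 1]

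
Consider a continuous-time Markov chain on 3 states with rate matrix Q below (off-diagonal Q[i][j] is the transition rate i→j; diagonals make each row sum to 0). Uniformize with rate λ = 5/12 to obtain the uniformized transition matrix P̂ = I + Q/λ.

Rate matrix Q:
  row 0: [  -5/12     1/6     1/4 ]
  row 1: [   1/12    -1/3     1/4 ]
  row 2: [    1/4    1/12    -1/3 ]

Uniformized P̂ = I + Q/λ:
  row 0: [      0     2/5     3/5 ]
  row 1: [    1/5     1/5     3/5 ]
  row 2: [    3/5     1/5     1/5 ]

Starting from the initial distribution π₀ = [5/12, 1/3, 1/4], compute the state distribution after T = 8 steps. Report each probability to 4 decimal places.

π = [0.3098, 0.2618, 0.4285]

t=0: π = [0.4167, 0.3333, 0.2500]
t=1: π = [0.2167, 0.2833, 0.5000]
t=2: π = [0.3567, 0.2433, 0.4000]
t=3: π = [0.2887, 0.2713, 0.4400]
t=4: π = [0.3183, 0.2577, 0.4240]
t=5: π = [0.3059, 0.2637, 0.4304]
t=6: π = [0.3110, 0.2612, 0.4278]
t=7: π = [0.3089, 0.2622, 0.4289]
t=8: π = [0.3098, 0.2618, 0.4285]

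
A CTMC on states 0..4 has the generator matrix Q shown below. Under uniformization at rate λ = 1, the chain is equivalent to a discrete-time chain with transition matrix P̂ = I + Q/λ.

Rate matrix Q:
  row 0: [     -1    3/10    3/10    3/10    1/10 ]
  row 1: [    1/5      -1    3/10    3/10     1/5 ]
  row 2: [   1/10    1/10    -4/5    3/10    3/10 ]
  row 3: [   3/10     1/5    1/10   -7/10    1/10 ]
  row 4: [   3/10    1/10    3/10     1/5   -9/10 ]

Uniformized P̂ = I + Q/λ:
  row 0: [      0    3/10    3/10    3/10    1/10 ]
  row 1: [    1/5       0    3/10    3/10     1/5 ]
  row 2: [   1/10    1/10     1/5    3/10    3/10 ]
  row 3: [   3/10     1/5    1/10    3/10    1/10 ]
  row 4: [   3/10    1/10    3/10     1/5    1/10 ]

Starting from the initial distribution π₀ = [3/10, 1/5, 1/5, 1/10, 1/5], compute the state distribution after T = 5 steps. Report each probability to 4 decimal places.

t=0: π = [0.3000, 0.2000, 0.2000, 0.1000, 0.2000]
t=1: π = [0.1500, 0.1500, 0.2600, 0.2800, 0.1600]
t=2: π = [0.1880, 0.1430, 0.2180, 0.2840, 0.1670]
t=3: π = [0.1857, 0.1517, 0.2214, 0.2833, 0.1579]
t=4: π = [0.1848, 0.1503, 0.2212, 0.2842, 0.1595]
t=5: π = [0.1853, 0.1504, 0.2210, 0.2841, 0.1593]

π = [0.1853, 0.1504, 0.2210, 0.2841, 0.1593]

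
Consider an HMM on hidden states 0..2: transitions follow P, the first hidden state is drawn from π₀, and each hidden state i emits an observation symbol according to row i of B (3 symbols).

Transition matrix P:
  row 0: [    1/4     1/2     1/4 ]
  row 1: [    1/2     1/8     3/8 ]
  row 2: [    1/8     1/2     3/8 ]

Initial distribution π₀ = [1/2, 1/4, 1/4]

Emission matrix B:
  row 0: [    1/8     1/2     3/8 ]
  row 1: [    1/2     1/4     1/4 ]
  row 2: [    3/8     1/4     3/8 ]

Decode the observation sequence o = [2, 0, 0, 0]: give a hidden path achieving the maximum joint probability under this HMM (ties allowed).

path = [0, 1, 2, 1]

t=0: δ = [1.875e-01, 6.250e-02, 9.375e-02]  (obs o_0=2)
t=1: δ = [5.859e-03, 4.688e-02, 1.758e-02]  ψ = [0, 0, 0]  (obs o_1=0)
t=2: δ = [2.930e-03, 4.395e-03, 6.592e-03]  ψ = [1, 2, 1]  (obs o_2=0)
t=3: δ = [2.747e-04, 1.648e-03, 9.270e-04]  ψ = [1, 2, 2]  (obs o_3=0)
backtrack: best end state = 1; path = [0, 1, 2, 1]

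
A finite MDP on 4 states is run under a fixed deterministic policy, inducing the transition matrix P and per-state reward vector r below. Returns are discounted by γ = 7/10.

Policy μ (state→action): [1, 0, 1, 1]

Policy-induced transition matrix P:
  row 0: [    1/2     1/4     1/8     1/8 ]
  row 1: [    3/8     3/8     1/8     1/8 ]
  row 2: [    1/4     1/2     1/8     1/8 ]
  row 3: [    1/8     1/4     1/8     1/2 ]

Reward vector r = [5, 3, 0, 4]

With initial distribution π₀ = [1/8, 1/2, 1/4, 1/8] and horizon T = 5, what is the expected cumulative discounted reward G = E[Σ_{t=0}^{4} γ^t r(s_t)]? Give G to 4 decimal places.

G = 8.8322

t=0: π = [0.1250, 0.5000, 0.2500, 0.1250], E[r] = 2.6250, γ^t·E[r] = 2.625000, running G = 2.625000
t=1: π = [0.3281, 0.3750, 0.1250, 0.1719], E[r] = 3.4531, γ^t·E[r] = 2.417188, running G = 5.042188
t=2: π = [0.3574, 0.3281, 0.1250, 0.1895], E[r] = 3.5293, γ^t·E[r] = 1.729355, running G = 6.771543
t=3: π = [0.3567, 0.3223, 0.1250, 0.1960], E[r] = 3.5344, γ^t·E[r] = 1.212307, running G = 7.983850
t=4: π = [0.3549, 0.3215, 0.1250, 0.1985], E[r] = 3.5334, γ^t·E[r] = 0.848373, running G = 8.832224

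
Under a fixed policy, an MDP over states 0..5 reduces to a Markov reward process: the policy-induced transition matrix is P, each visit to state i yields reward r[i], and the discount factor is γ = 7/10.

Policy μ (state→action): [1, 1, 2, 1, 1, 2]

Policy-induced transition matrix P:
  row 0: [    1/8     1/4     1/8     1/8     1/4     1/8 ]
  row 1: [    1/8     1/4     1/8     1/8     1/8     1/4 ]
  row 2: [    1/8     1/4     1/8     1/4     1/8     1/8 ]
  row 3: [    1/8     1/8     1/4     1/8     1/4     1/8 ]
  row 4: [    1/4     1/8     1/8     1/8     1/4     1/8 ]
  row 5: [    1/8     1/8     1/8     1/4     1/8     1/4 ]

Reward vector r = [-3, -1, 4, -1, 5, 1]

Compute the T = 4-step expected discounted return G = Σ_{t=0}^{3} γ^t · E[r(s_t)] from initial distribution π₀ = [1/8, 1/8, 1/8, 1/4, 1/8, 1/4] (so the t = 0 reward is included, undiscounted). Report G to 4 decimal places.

G = 2.0498

t=0: π = [0.1250, 0.1250, 0.1250, 0.2500, 0.1250, 0.2500], E[r] = 0.6250, γ^t·E[r] = 0.625000, running G = 0.625000
t=1: π = [0.1406, 0.1719, 0.1563, 0.1719, 0.1875, 0.1719], E[r] = 0.9688, γ^t·E[r] = 0.678125, running G = 1.303125
t=2: π = [0.1484, 0.1836, 0.1465, 0.1660, 0.1875, 0.1680], E[r] = 0.8965, γ^t·E[r] = 0.439277, running G = 1.742402
t=3: π = [0.1484, 0.1848, 0.1458, 0.1643, 0.1877, 0.1689], E[r] = 0.8962, γ^t·E[r] = 0.307410, running G = 2.049813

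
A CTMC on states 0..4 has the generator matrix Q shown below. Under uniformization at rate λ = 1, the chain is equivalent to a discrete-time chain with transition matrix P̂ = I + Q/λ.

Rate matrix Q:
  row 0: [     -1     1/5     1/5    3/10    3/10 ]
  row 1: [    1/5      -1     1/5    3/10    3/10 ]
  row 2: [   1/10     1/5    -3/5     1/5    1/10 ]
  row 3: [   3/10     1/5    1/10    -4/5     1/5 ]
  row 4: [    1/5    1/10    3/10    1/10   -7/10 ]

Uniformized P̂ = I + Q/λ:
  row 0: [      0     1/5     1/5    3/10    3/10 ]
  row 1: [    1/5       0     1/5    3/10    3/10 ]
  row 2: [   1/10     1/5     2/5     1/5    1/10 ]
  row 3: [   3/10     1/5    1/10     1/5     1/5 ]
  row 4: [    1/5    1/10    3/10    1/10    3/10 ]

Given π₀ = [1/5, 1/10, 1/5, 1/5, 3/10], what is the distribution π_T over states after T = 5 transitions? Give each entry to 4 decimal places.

t=0: π = [0.2000, 0.1000, 0.2000, 0.2000, 0.3000]
t=1: π = [0.1600, 0.1500, 0.2500, 0.2000, 0.2400]
t=2: π = [0.1630, 0.1460, 0.2540, 0.2070, 0.2300]
t=3: π = [0.1627, 0.1478, 0.2531, 0.2079, 0.2285]
t=4: π = [0.1629, 0.1476, 0.2527, 0.2082, 0.2286]
t=5: π = [0.1630, 0.1476, 0.2526, 0.2082, 0.2286]

π = [0.1630, 0.1476, 0.2526, 0.2082, 0.2286]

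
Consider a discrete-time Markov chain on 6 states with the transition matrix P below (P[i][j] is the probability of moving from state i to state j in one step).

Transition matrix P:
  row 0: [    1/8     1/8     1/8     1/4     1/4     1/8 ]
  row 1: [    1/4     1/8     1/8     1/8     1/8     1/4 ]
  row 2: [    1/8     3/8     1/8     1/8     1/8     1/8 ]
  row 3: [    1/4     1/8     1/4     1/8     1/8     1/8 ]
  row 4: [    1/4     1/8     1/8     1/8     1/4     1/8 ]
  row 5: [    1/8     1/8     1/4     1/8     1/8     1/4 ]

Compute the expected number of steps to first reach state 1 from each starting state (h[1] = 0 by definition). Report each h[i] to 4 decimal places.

h = [6.0266, 0.0000, 4.5383, 5.8589, 6.0475, 5.8349]

First-step conditioning: h[1] = 0; for i ≠ 1, h[i] = 1 + Σ_k P[i][k]·h[k].
  h[0] = 1 + 1/8·h[0] + 1/8·h[2] + 1/4·h[3] + 1/4·h[4] + 1/8·h[5]
  h[2] = 1 + 1/8·h[0] + 1/8·h[2] + 1/8·h[3] + 1/8·h[4] + 1/8·h[5]
  h[3] = 1 + 1/4·h[0] + 1/4·h[2] + 1/8·h[3] + 1/8·h[4] + 1/8·h[5]
  h[4] = 1 + 1/4·h[0] + 1/8·h[2] + 1/8·h[3] + 1/4·h[4] + 1/8·h[5]
  h[5] = 1 + 1/8·h[0] + 1/4·h[2] + 1/8·h[3] + 1/8·h[4] + 1/4·h[5]
Solving the 5×5 linear system over states ≠ 1 gives exactly h = [32200/5343, 0, 24248/5343, 2408/411, 32312/5343, 10392/1781] (h[1] = 0 is the target).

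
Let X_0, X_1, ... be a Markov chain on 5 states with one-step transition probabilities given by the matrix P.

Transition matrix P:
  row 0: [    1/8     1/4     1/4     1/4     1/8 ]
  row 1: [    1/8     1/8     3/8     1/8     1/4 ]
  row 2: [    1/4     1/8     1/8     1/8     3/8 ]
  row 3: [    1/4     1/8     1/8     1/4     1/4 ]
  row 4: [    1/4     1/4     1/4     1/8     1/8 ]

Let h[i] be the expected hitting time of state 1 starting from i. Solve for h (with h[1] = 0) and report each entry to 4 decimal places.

h = [5.0000, 0.0000, 5.4783, 5.5565, 4.9304]

First-step conditioning: h[1] = 0; for i ≠ 1, h[i] = 1 + Σ_k P[i][k]·h[k].
  h[0] = 1 + 1/8·h[0] + 1/4·h[2] + 1/4·h[3] + 1/8·h[4]
  h[2] = 1 + 1/4·h[0] + 1/8·h[2] + 1/8·h[3] + 3/8·h[4]
  h[3] = 1 + 1/4·h[0] + 1/8·h[2] + 1/4·h[3] + 1/4·h[4]
  h[4] = 1 + 1/4·h[0] + 1/4·h[2] + 1/8·h[3] + 1/8·h[4]
Solving the 4×4 linear system over states ≠ 1 gives exactly h = [5, 0, 126/23, 639/115, 567/115] (h[1] = 0 is the target).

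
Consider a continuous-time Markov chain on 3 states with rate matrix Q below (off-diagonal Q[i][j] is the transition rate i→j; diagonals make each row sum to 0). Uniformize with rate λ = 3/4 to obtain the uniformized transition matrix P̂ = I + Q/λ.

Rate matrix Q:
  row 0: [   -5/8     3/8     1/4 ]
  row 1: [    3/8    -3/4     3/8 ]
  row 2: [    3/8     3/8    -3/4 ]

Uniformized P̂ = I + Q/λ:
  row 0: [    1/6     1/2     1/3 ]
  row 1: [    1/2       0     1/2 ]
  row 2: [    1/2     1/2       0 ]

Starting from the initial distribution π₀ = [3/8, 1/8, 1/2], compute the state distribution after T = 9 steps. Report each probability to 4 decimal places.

π = [0.3750, 0.3337, 0.2913]

t=0: π = [0.3750, 0.1250, 0.5000]
t=1: π = [0.3750, 0.4375, 0.1875]
t=2: π = [0.3750, 0.2813, 0.3438]
t=3: π = [0.3750, 0.3594, 0.2656]
t=4: π = [0.3750, 0.3203, 0.3047]
t=5: π = [0.3750, 0.3398, 0.2852]
t=6: π = [0.3750, 0.3301, 0.2949]
t=7: π = [0.3750, 0.3350, 0.2900]
t=8: π = [0.3750, 0.3325, 0.2925]
t=9: π = [0.3750, 0.3337, 0.2913]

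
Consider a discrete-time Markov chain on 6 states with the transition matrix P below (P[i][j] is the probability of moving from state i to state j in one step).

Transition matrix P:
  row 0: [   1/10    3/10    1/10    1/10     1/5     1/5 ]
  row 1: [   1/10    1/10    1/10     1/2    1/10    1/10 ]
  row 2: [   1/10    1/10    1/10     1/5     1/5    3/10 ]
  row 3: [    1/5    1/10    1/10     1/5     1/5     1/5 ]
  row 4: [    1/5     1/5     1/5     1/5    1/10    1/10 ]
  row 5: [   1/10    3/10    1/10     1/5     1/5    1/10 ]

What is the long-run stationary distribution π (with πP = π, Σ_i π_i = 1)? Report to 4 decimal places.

Balance equations π_j = Σ_i π_i·P[i][j]:
  π_0 = 1/10·π_0 + 1/10·π_1 + 1/10·π_2 + 1/5·π_3 + 1/5·π_4 + 1/10·π_5
  π_1 = 3/10·π_0 + 1/10·π_1 + 1/10·π_2 + 1/10·π_3 + 1/5·π_4 + 3/10·π_5
  π_2 = 1/10·π_0 + 1/10·π_1 + 1/10·π_2 + 1/10·π_3 + 1/5·π_4 + 1/10·π_5
  π_3 = 1/10·π_0 + 1/2·π_1 + 1/5·π_2 + 1/5·π_3 + 1/5·π_4 + 1/5·π_5
  π_4 = 1/5·π_0 + 1/10·π_1 + 1/5·π_2 + 1/5·π_3 + 1/10·π_4 + 1/5·π_5
  normalize: π_0 + π_1 + π_2 + π_3 + π_4 + π_5 = 1
Solving the linear system gives exactly π = [2436/17341, 3068/17341, 4043/34682, 4145/17341, 2874/17341, 5593/34682].

π = [0.1405, 0.1769, 0.1166, 0.2390, 0.1657, 0.1613]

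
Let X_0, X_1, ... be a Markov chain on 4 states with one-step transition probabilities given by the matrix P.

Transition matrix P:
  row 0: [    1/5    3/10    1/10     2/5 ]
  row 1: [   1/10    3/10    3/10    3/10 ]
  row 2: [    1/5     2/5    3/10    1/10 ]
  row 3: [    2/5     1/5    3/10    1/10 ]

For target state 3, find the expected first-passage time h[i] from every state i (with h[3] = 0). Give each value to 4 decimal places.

h = [3.2636, 3.8494, 4.5607, 0.0000]

First-step conditioning: h[3] = 0; for i ≠ 3, h[i] = 1 + Σ_k P[i][k]·h[k].
  h[0] = 1 + 1/5·h[0] + 3/10·h[1] + 1/10·h[2]
  h[1] = 1 + 1/10·h[0] + 3/10·h[1] + 3/10·h[2]
  h[2] = 1 + 1/5·h[0] + 2/5·h[1] + 3/10·h[2]
Solving the 3×3 linear system over states ≠ 3 gives exactly h = [780/239, 920/239, 1090/239, 0] (h[3] = 0 is the target).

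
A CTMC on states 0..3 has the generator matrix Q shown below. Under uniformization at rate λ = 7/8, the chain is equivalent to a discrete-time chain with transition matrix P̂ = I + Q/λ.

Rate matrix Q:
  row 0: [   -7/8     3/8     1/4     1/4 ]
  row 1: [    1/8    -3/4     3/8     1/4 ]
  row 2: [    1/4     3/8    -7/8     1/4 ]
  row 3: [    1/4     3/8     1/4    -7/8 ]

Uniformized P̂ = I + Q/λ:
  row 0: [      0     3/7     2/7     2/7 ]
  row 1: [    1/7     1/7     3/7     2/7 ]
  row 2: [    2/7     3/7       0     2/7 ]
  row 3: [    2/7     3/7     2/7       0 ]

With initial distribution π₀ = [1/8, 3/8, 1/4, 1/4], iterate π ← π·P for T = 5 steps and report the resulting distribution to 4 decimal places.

π = [0.1851, 0.3333, 0.2595, 0.2222]

t=0: π = [0.1250, 0.3750, 0.2500, 0.2500]
t=1: π = [0.1964, 0.3214, 0.2679, 0.2143]
t=2: π = [0.1837, 0.3367, 0.2551, 0.2245]
t=3: π = [0.1851, 0.3324, 0.2609, 0.2216]
t=4: π = [0.1853, 0.3336, 0.2586, 0.2224]
t=5: π = [0.1851, 0.3333, 0.2595, 0.2222]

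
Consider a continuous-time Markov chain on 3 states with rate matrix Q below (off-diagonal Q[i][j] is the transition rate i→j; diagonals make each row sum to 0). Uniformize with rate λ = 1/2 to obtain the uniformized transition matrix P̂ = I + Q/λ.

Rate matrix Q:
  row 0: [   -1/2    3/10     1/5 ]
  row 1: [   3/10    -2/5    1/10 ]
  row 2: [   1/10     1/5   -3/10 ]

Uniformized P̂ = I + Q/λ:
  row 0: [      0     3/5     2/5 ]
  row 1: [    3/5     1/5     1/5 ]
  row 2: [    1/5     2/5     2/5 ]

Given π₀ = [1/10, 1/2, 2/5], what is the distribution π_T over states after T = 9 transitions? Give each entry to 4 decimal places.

t=0: π = [0.1000, 0.5000, 0.4000]
t=1: π = [0.3800, 0.3200, 0.3000]
t=2: π = [0.2520, 0.4120, 0.3360]
t=3: π = [0.3144, 0.3680, 0.3176]
t=4: π = [0.2843, 0.3893, 0.3264]
t=5: π = [0.2988, 0.3790, 0.3221]
t=6: π = [0.2918, 0.3840, 0.3242]
t=7: π = [0.2952, 0.3816, 0.3232]
t=8: π = [0.2936, 0.3827, 0.3237]
t=9: π = [0.2944, 0.3822, 0.3235]

π = [0.2944, 0.3822, 0.3235]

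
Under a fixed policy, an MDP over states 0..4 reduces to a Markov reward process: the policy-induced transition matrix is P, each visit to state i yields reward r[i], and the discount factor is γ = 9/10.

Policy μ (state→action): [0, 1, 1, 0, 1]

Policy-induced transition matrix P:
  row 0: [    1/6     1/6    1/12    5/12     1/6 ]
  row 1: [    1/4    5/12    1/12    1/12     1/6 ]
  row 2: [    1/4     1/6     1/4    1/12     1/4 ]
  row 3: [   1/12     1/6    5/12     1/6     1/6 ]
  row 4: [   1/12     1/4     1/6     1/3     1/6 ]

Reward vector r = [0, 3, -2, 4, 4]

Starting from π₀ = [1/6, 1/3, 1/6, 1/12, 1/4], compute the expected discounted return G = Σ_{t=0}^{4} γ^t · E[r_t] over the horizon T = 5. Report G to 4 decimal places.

t=0: π = [0.1667, 0.3333, 0.1667, 0.0833, 0.2500], E[r] = 2.0000, γ^t·E[r] = 2.000000, running G = 2.000000
t=1: π = [0.1806, 0.2708, 0.1597, 0.2083, 0.1806], E[r] = 2.0486, γ^t·E[r] = 1.843750, running G = 3.843750
t=2: π = [0.1701, 0.2494, 0.1944, 0.2060, 0.1800], E[r] = 1.9034, γ^t·E[r] = 1.541719, running G = 5.385469
t=3: π = [0.1715, 0.2440, 0.1994, 0.2022, 0.1829], E[r] = 1.8736, γ^t·E[r] = 1.365820, running G = 6.751289
t=4: π = [0.1715, 0.2429, 0.1992, 0.2031, 0.1833], E[r] = 1.8757, γ^t·E[r] = 1.230652, running G = 7.981941

G = 7.9819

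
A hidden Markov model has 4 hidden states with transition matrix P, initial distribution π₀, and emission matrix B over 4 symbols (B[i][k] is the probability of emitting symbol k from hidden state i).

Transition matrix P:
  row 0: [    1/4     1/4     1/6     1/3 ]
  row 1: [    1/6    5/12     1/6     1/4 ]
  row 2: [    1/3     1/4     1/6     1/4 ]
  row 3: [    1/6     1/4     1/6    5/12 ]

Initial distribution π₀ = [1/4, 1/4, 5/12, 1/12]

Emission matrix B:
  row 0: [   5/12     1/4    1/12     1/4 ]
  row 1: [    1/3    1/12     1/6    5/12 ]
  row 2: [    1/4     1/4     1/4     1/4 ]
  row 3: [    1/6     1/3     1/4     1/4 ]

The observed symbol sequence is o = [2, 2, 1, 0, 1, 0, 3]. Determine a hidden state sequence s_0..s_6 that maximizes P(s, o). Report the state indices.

path = [2, 3, 3, 3, 3, 1, 1]

t=0: δ = [2.083e-02, 4.167e-02, 1.042e-01, 2.083e-02]  (obs o_0=2)
t=1: δ = [2.894e-03, 4.340e-03, 4.340e-03, 6.510e-03]  ψ = [2, 2, 2, 2]  (obs o_1=2)
t=2: δ = [3.617e-04, 1.507e-04, 2.713e-04, 9.042e-04]  ψ = [2, 1, 3, 3]  (obs o_2=1)
t=3: δ = [6.279e-05, 7.535e-05, 3.768e-05, 6.279e-05]  ψ = [3, 3, 3, 3]  (obs o_3=0)
t=4: δ = [3.925e-06, 2.616e-06, 3.140e-06, 8.721e-06]  ψ = [0, 1, 1, 3]  (obs o_4=1)
t=5: δ = [6.056e-07, 7.268e-07, 3.634e-07, 6.056e-07]  ψ = [3, 3, 3, 3]  (obs o_5=0)
t=6: δ = [3.785e-08, 1.262e-07, 3.028e-08, 6.309e-08]  ψ = [0, 1, 1, 3]  (obs o_6=3)
backtrack: best end state = 1; path = [2, 3, 3, 3, 3, 1, 1]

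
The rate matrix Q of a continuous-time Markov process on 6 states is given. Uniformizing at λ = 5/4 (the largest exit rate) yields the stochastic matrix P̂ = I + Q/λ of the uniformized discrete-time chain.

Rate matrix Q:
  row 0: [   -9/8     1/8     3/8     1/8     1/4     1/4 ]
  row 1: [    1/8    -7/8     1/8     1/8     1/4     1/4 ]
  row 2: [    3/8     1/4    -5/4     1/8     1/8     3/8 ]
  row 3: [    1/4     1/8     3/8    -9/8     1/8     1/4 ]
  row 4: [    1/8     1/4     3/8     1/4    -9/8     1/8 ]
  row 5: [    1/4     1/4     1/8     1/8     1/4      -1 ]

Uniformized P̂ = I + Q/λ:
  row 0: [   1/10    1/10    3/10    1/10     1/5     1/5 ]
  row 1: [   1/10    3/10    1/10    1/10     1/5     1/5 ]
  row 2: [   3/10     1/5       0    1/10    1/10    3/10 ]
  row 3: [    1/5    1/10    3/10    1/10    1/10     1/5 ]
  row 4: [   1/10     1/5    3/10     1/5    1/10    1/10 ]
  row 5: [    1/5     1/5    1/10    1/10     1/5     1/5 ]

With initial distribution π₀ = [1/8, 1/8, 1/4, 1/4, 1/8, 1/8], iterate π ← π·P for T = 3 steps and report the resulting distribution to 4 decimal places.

t=0: π = [0.1250, 0.1250, 0.2500, 0.2500, 0.1250, 0.1250]
t=1: π = [0.1875, 0.1750, 0.1750, 0.1125, 0.1375, 0.2125]
t=2: π = [0.1675, 0.1875, 0.1700, 0.1138, 0.1575, 0.2038]
t=3: π = [0.1658, 0.1906, 0.1708, 0.1158, 0.1559, 0.2013]

π = [0.1658, 0.1906, 0.1708, 0.1158, 0.1559, 0.2013]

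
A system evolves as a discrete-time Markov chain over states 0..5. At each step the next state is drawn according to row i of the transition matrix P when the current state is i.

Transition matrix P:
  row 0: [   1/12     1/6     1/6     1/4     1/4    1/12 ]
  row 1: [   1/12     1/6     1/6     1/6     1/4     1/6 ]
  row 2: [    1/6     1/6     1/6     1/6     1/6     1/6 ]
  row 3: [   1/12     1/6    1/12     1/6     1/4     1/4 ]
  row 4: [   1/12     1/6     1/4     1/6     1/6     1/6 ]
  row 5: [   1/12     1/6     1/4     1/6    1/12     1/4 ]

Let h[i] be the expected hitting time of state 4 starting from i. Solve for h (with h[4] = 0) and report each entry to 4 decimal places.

h = [4.8156, 4.8891, 5.2904, 4.9328, 0.0000, 5.8145]

First-step conditioning: h[4] = 0; for i ≠ 4, h[i] = 1 + Σ_k P[i][k]·h[k].
  h[0] = 1 + 1/12·h[0] + 1/6·h[1] + 1/6·h[2] + 1/4·h[3] + 1/12·h[5]
  h[1] = 1 + 1/12·h[0] + 1/6·h[1] + 1/6·h[2] + 1/6·h[3] + 1/6·h[5]
  h[2] = 1 + 1/6·h[0] + 1/6·h[1] + 1/6·h[2] + 1/6·h[3] + 1/6·h[5]
  h[3] = 1 + 1/12·h[0] + 1/6·h[1] + 1/12·h[2] + 1/6·h[3] + 1/4·h[5]
  h[5] = 1 + 1/12·h[0] + 1/6·h[1] + 1/4·h[2] + 1/6·h[3] + 1/4·h[5]
Solving the 5×5 linear system over states ≠ 4 gives exactly h = [56232/11677, 57090/11677, 61776/11677, 57600/11677, 0, 67896/11677] (h[4] = 0 is the target).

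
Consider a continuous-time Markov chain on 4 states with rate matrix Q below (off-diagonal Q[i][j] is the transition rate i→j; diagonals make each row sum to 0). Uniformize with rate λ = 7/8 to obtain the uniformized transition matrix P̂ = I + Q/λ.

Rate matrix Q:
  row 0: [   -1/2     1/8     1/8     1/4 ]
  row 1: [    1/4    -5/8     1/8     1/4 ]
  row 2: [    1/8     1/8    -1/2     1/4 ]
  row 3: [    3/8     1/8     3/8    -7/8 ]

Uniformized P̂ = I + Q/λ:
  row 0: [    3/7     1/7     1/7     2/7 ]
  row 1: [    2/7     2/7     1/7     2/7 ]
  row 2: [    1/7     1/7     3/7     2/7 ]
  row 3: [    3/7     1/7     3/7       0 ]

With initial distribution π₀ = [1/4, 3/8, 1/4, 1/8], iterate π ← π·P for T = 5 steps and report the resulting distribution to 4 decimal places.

t=0: π = [0.2500, 0.3750, 0.2500, 0.1250]
t=1: π = [0.3036, 0.1964, 0.2500, 0.2500]
t=2: π = [0.3291, 0.1709, 0.2857, 0.2143]
t=3: π = [0.3225, 0.1673, 0.2857, 0.2245]
t=4: π = [0.3230, 0.1668, 0.2886, 0.2216]
t=5: π = [0.3223, 0.1667, 0.2886, 0.2224]

π = [0.3223, 0.1667, 0.2886, 0.2224]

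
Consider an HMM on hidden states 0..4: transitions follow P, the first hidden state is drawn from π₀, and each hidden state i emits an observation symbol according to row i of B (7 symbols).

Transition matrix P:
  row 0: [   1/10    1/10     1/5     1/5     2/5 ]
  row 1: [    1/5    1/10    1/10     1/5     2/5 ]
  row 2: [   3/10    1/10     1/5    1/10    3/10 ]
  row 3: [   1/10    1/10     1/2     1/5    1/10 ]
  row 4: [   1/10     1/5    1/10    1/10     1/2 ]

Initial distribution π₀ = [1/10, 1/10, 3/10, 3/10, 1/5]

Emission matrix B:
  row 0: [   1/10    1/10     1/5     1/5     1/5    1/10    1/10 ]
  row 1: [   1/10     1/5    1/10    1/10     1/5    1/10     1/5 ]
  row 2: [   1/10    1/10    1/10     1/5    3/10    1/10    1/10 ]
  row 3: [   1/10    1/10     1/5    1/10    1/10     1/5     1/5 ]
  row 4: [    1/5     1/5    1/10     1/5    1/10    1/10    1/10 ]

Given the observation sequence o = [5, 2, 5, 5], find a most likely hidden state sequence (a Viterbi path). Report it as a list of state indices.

path = [3, 3, 3, 2]

t=0: δ = [1.000e-02, 1.000e-02, 3.000e-02, 6.000e-02, 2.000e-02]  (obs o_0=5)
t=1: δ = [1.800e-03, 6.000e-04, 3.000e-03, 2.400e-03, 1.000e-03]  ψ = [2, 3, 3, 3, 4]  (obs o_1=2)
t=2: δ = [9.000e-05, 3.000e-05, 1.200e-04, 9.600e-05, 9.000e-05]  ψ = [2, 2, 3, 3, 2]  (obs o_2=5)
t=3: δ = [3.600e-06, 1.800e-06, 4.800e-06, 3.840e-06, 4.500e-06]  ψ = [2, 4, 3, 3, 4]  (obs o_3=5)
backtrack: best end state = 2; path = [3, 3, 3, 2]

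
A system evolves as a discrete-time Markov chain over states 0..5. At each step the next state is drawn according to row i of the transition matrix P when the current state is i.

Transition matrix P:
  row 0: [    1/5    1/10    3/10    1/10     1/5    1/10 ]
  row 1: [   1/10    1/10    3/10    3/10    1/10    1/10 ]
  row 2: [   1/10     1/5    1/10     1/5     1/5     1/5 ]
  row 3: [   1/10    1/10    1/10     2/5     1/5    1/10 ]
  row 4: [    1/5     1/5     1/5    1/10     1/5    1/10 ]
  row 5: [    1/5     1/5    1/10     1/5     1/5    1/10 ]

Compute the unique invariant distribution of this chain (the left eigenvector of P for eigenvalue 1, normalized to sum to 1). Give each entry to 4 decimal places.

π = [0.1448, 0.1480, 0.1771, 0.2273, 0.1852, 0.1177]

Balance equations π_j = Σ_i π_i·P[i][j]:
  π_0 = 1/5·π_0 + 1/10·π_1 + 1/10·π_2 + 1/10·π_3 + 1/5·π_4 + 1/5·π_5
  π_1 = 1/10·π_0 + 1/10·π_1 + 1/5·π_2 + 1/10·π_3 + 1/5·π_4 + 1/5·π_5
  π_2 = 3/10·π_0 + 3/10·π_1 + 1/10·π_2 + 1/10·π_3 + 1/5·π_4 + 1/10·π_5
  π_3 = 1/10·π_0 + 3/10·π_1 + 1/5·π_2 + 2/5·π_3 + 1/10·π_4 + 1/5·π_5
  π_4 = 1/5·π_0 + 1/10·π_1 + 1/5·π_2 + 1/5·π_3 + 1/5·π_4 + 1/5·π_5
  normalize: π_0 + π_1 + π_2 + π_3 + π_4 + π_5 = 1
Solving the linear system gives exactly π = [1429/9871, 13148/88839, 15731/88839, 20189/88839, 16453/88839, 10457/88839].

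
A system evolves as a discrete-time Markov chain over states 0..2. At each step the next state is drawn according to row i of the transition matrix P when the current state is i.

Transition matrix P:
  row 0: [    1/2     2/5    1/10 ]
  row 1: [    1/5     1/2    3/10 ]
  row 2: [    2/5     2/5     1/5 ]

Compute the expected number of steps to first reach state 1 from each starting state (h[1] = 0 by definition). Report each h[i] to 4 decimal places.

First-step conditioning: h[1] = 0; for i ≠ 1, h[i] = 1 + Σ_k P[i][k]·h[k].
  h[0] = 1 + 1/2·h[0] + 1/10·h[2]
  h[2] = 1 + 2/5·h[0] + 1/5·h[2]
Solving the 2×2 linear system over states ≠ 1 gives exactly h = [5/2, 0, 5/2] (h[1] = 0 is the target).

h = [2.5000, 0.0000, 2.5000]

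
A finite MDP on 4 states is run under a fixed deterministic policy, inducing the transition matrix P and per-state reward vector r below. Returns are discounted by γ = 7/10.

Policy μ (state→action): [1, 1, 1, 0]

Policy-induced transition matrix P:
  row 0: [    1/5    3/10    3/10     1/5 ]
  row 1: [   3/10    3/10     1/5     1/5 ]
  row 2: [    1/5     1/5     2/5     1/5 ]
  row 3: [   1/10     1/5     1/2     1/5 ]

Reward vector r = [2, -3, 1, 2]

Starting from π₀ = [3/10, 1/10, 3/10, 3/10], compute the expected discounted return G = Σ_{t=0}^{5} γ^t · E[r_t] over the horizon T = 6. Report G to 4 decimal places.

t=0: π = [0.3000, 0.1000, 0.3000, 0.3000], E[r] = 1.2000, γ^t·E[r] = 1.200000, running G = 1.200000
t=1: π = [0.1800, 0.2400, 0.3800, 0.2000], E[r] = 0.4200, γ^t·E[r] = 0.294000, running G = 1.494000
t=2: π = [0.2040, 0.2420, 0.3540, 0.2000], E[r] = 0.4360, γ^t·E[r] = 0.213640, running G = 1.707640
t=3: π = [0.2042, 0.2446, 0.3512, 0.2000], E[r] = 0.4258, γ^t·E[r] = 0.146049, running G = 1.853689
t=4: π = [0.2045, 0.2449, 0.3507, 0.2000], E[r] = 0.4249, γ^t·E[r] = 0.102028, running G = 1.955717
t=5: π = [0.2045, 0.2449, 0.3506, 0.2000], E[r] = 0.4248, γ^t·E[r] = 0.071388, running G = 2.027106

G = 2.0271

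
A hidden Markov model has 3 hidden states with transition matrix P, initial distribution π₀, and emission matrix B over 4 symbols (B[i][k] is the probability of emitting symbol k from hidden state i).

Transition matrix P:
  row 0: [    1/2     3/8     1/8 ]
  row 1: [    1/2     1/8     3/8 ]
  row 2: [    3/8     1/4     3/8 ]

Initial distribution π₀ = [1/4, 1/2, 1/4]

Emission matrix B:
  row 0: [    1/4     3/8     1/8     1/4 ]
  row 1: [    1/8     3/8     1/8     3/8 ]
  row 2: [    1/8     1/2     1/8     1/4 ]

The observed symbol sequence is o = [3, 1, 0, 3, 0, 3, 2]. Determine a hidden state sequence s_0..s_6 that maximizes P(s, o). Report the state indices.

path = [1, 0, 0, 1, 0, 1, 0]

t=0: δ = [6.250e-02, 1.875e-01, 6.250e-02]  (obs o_0=3)
t=1: δ = [3.516e-02, 8.789e-03, 3.516e-02]  ψ = [1, 0, 1]  (obs o_1=1)
t=2: δ = [4.395e-03, 1.648e-03, 1.648e-03]  ψ = [0, 0, 2]  (obs o_2=0)
t=3: δ = [5.493e-04, 6.180e-04, 1.545e-04]  ψ = [0, 0, 1]  (obs o_3=3)
t=4: δ = [7.725e-05, 2.575e-05, 2.897e-05]  ψ = [1, 0, 1]  (obs o_4=0)
t=5: δ = [9.656e-06, 1.086e-05, 2.716e-06]  ψ = [0, 0, 2]  (obs o_5=3)
t=6: δ = [6.789e-07, 4.526e-07, 5.092e-07]  ψ = [1, 0, 1]  (obs o_6=2)
backtrack: best end state = 0; path = [1, 0, 0, 1, 0, 1, 0]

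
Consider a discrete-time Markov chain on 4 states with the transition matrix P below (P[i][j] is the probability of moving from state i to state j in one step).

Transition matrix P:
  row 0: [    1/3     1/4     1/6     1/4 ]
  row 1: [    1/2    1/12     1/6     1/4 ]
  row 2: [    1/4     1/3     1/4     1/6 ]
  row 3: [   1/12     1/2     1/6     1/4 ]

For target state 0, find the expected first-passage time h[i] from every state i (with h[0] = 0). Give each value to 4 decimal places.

First-step conditioning: h[0] = 0; for i ≠ 0, h[i] = 1 + Σ_k P[i][k]·h[k].
  h[1] = 1 + 1/12·h[1] + 1/6·h[2] + 1/4·h[3]
  h[2] = 1 + 1/3·h[1] + 1/4·h[2] + 1/6·h[3]
  h[3] = 1 + 1/2·h[1] + 1/6·h[2] + 1/4·h[3]
Solving the 3×3 linear system over states ≠ 0 gives exactly h = [0, 1584/565, 1956/565, 2244/565] (h[0] = 0 is the target).

h = [0.0000, 2.8035, 3.4619, 3.9717]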